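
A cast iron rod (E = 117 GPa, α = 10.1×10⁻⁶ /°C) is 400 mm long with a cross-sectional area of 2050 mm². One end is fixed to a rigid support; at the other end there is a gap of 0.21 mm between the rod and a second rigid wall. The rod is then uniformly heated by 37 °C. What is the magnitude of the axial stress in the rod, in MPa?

σ ≈ 0 MPa

Unrestrained expansion: δ_free = αΔT L = 10.1×10⁻⁶ × 37 × 400 = 0.1495 mm.
This is smaller than the 0.21 mm clearance, so the rod expands freely without reaching the stop — the stress is zero.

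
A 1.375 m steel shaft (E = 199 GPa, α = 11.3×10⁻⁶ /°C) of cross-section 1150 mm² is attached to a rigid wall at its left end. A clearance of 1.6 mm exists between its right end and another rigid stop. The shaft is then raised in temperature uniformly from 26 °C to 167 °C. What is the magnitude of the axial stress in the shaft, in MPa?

σ ≈ 85.5 MPa (compressive)

Free thermal elongation = αΔT L = 11.3×10⁻⁶ × 141 × 1375 = 2.191 mm.
This exceeds the 1.6 mm gap, so the wall pushes back. The portion of expansion that must be recovered elastically is δ_free − gap = 2.191 − 1.6 = 0.5908 mm.
Compatibility: PL/(AE) = 0.5908 mm, so σ = P/A = E × (0.5908/1375) = 85.5 MPa.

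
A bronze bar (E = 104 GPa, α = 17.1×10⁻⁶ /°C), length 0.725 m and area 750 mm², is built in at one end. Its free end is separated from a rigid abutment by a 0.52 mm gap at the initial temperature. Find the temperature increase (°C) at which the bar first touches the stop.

The gap closes when αΔT L = 0.52 mm, since the bar is still unstressed at that instant.
So ΔT = g/(αL) = 0.52/(17.1×10⁻⁶ × 725) = 41.94 °C.

ΔT ≈ 41.9 °C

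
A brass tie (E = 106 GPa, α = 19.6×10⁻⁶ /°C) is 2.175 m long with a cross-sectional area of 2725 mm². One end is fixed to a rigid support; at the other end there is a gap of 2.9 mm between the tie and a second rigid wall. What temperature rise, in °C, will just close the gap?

The gap closes when αΔT L = 2.9 mm, since the tie is still unstressed at that instant.
ΔT = 2.9 / (19.6×10⁻⁶ × 2175) = 68.03 °C.

ΔT ≈ 68 °C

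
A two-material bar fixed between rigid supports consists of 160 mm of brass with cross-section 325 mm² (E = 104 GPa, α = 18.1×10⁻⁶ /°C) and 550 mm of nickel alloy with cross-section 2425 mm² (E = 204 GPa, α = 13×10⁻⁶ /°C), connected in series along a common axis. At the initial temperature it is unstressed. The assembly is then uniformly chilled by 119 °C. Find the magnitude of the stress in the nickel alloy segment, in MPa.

With the walls removed the bar would change length by δ_free = Σ αᵢΔT Lᵢ = 18.1×10⁻⁶×119×160 + 13×10⁻⁶×119×550 = 1.195 mm.
The walls prevent any net length change, so an axial force P (same in every segment) develops. Compatibility: P · Σ Lᵢ/(AᵢEᵢ) = δ_free.
The series flexibility is Σ Lᵢ/(AᵢEᵢ) = 160/(325×104×10³) + 550/(2425×204×10³) = 5.846×10⁻⁶ mm/N.
P = 1.195 / 5.846×10⁻⁶ = 204500 N = 204.5 kN, tensile.
σ_{nickel alloy} = P / A = 204500 / 2425 = 84.33 MPa.

σ ≈ 84.3 MPa (tensile)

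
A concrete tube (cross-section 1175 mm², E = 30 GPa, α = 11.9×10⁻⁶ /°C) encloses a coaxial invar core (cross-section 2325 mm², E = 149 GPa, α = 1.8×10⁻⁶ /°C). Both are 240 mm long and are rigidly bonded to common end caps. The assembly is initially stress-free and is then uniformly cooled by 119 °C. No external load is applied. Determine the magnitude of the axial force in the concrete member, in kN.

P ≈ 38.5 kN (tensile in the concrete)

Equilibrium of a rigid end plate with no external load gives equal and opposite internal forces ±P in the two members. Since α_{concrete} > α_{invar}, cooling drives the concrete into tension and the invar into compression.
Compatibility of the two members (thermal + elastic change equal): (α₁ − α₂)ΔT = P·[1/(A₁E₁) + 1/(A₂E₂)].
|α₁ − α₂|·ΔT = 10.1×10⁻⁶ × 119 = 0.001202.
1/(A₁E₁) + 1/(A₂E₂) = 1/(1175×30×10³) + 1/(2325×149×10³) = 3.126×10⁻⁸ N⁻¹.
So P = 0.001202 / 3.126×10⁻⁸ = 38.45 kN.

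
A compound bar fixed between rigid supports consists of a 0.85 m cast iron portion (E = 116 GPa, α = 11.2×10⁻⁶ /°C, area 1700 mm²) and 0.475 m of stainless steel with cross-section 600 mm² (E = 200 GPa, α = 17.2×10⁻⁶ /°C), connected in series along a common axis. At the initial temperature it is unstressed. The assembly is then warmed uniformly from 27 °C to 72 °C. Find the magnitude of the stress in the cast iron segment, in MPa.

With the walls removed the bar would change length by δ_free = Σ αᵢΔT Lᵢ = 11.2×10⁻⁶×45×850 + 17.2×10⁻⁶×45×475 = 0.796 mm.
The rigid supports impose zero overall length change; the single axial force P common to all segments must satisfy P Σ Lᵢ/(AᵢEᵢ) = δ_free.
Σ Lᵢ/(AᵢEᵢ) = 850/(1700×116×10³) + 475/(600×200×10³) = 8.269×10⁻⁶ mm/N.
Hence P = δ_free / Σ(L/AE) = 0.796/8.269×10⁻⁶ = 96.27 kN (compressive).
σ_{cast iron} = P / A = 96270 / 1700 = 56.63 MPa.

σ ≈ 56.6 MPa (compressive)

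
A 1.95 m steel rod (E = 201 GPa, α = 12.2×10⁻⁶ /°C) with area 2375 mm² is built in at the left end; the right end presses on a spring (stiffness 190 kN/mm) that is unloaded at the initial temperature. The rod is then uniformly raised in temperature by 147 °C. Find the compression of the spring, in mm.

Free thermal expansion: δ_free = αΔT L = 12.2×10⁻⁶ × 147 × 1950 = 3.497 mm.
Let P be the compressive force at the spring. The rod shortens elastically by PL/(AE) and the spring compresses by P/k; together these equal δ_free.
So P = δ_free / [L/(AE) + 1/k] = 3.497 / [ 1950/(2375×201×10³) + 1/(190×10³) ].
P = 3.497 / 9.348×10⁻⁶ = 374100 N.
Spring compression = P/k = 374100/(190×10³) = 1.969 mm.

δ ≈ 1.97 mm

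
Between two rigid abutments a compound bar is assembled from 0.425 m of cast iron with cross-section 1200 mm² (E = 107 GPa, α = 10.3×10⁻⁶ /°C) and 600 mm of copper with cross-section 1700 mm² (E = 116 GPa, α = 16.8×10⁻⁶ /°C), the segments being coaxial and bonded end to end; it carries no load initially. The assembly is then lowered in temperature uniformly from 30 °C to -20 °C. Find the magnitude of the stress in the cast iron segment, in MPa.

If the supports were absent, the total length change would be Σ αᵢΔT Lᵢ = 10.3×10⁻⁶×50×425 + 16.8×10⁻⁶×50×600 = 0.7229 mm.
Since the ends are fixed, an axial force P builds up, equal in every segment, with P · Σ Lᵢ/(AᵢEᵢ) = δ_free.
Σ Lᵢ/(AᵢEᵢ) = 425/(1200×107×10³) + 600/(1700×116×10³) = 6.353×10⁻⁶ mm/N.
P = 0.7229 / 6.353×10⁻⁶ = 113800 N = 113.8 kN, tensile.
σ_{cast iron} = P / A = 113800 / 1200 = 94.83 MPa.

σ ≈ 94.8 MPa (tensile)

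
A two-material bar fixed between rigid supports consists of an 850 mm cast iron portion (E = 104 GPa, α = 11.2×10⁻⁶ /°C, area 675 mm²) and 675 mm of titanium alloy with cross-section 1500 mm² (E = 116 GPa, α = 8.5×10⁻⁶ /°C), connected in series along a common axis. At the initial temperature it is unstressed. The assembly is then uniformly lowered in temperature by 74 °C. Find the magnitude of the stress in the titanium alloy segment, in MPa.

With the walls removed the bar would change length by δ_free = Σ αᵢΔT Lᵢ = 11.2×10⁻⁶×74×850 + 8.5×10⁻⁶×74×675 = 1.129 mm.
Since the ends are fixed, an axial force P builds up, equal in every segment, with P · Σ Lᵢ/(AᵢEᵢ) = δ_free.
Σ Lᵢ/(AᵢEᵢ) = 850/(675×104×10³) + 675/(1500×116×10³) = 1.599×10⁻⁵ mm/N.
P = 1.129 / 1.599×10⁻⁵ = 70620 N = 70.62 kN, tensile.
σ_{titanium alloy} = P / A = 70620 / 1500 = 47.08 MPa.

σ ≈ 47.1 MPa (tensile)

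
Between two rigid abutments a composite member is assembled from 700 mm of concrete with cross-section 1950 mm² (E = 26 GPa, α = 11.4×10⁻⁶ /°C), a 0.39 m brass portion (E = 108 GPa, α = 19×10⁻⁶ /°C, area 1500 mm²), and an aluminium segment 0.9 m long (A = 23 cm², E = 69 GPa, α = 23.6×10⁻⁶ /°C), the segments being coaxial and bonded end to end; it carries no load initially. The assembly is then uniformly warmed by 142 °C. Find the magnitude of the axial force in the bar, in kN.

With the walls removed the bar would change length by δ_free = Σ αᵢΔT Lᵢ = 11.4×10⁻⁶×142×700 + 19×10⁻⁶×142×390 + 23.6×10⁻⁶×142×900 = 5.201 mm.
The walls prevent any net length change, so an axial force P (same in every segment) develops. Compatibility: P · Σ Lᵢ/(AᵢEᵢ) = δ_free.
The series flexibility is Σ Lᵢ/(AᵢEᵢ) = 700/(1950×26×10³) + 390/(1500×108×10³) + 900/(2300×69×10³) = 2.189×10⁻⁵ mm/N.
P = 5.201 / 2.189×10⁻⁵ = 237700 N = 237.7 kN, compressive.

P ≈ 238 kN (compressive)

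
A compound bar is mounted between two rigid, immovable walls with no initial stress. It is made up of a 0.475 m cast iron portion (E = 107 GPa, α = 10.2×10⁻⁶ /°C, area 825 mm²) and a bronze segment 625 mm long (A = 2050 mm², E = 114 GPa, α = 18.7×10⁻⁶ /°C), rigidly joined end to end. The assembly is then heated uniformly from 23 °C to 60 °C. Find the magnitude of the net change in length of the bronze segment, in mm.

Free thermal expansion of the whole bar: Σ αᵢΔT Lᵢ = 10.2×10⁻⁶×37×475 + 18.7×10⁻⁶×37×625 = 0.6117 mm.
The rigid supports impose zero overall length change; the single axial force P common to all segments must satisfy P Σ Lᵢ/(AᵢEᵢ) = δ_free.
Σ Lᵢ/(AᵢEᵢ) = 475/(825×107×10³) + 625/(2050×114×10³) = 8.055×10⁻⁶ mm/N.
P = 0.6117 / 8.055×10⁻⁶ = 75940 N = 75.94 kN, compressive.
For the bronze segment, free thermal change = 18.7×10⁻⁶×37×625 = 0.4324 mm and elastic change from P = 75940×625/(2050×114×10³) = 0.2031 mm; these oppose, so the net change is 0.229 mm (segment lengthens).

|ΔL| ≈ 0.229 mm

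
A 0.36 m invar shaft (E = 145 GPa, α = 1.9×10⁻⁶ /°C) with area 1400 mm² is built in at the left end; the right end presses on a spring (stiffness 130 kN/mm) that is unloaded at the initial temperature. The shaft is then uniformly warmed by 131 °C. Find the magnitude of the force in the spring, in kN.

If the spring were absent the shaft would lengthen by αΔT L = 1.9×10⁻⁶ × 131 × 360 = 0.0896 mm.
With a force P in the spring, the elastic change of the shaft is PL/(AE) and that of the spring is P/k; compatibility requires their sum to equal δ_free.
So P = δ_free / [L/(AE) + 1/k] = 0.0896 / [ 360/(1400×145×10³) + 1/(130×10³) ].
P = 0.0896 / 9.466×10⁻⁶ = 9466 N.

P ≈ 9.47 kN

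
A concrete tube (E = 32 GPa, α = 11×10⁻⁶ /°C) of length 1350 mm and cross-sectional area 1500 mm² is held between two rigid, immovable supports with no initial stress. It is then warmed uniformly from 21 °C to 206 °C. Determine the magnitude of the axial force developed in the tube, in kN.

P ≈ 97.7 kN (compressive)

The ends cannot move, so σ = EαΔT = 32×10³ × 11×10⁻⁶ × 185 = 65.12 MPa.
Then P = σA = 65.12 × 1500 mm² = 97.68 kN, compressive.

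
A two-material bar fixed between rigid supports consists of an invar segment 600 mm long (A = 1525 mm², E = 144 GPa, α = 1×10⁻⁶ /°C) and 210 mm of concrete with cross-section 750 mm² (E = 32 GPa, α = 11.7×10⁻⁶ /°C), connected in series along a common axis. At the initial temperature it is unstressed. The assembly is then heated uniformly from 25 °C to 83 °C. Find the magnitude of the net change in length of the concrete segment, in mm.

If the supports were absent, the total length change would be Σ αᵢΔT Lᵢ = 1×10⁻⁶×58×600 + 11.7×10⁻⁶×58×210 = 0.1773 mm.
The walls prevent any net length change, so an axial force P (same in every segment) develops. Compatibility: P · Σ Lᵢ/(AᵢEᵢ) = δ_free.
The series flexibility is Σ Lᵢ/(AᵢEᵢ) = 600/(1525×144×10³) + 210/(750×32×10³) = 1.148×10⁻⁵ mm/N.
Hence P = δ_free / Σ(L/AE) = 0.1773/1.148×10⁻⁵ = 15.44 kN (compressive).
For the concrete segment, free thermal change = 11.7×10⁻⁶×58×210 = 0.1425 mm and elastic change from P = 15440×210/(750×32×10³) = 0.1351 mm; these oppose, so the net change is 0.00739 mm (segment lengthens).

|ΔL| ≈ 0.00739 mm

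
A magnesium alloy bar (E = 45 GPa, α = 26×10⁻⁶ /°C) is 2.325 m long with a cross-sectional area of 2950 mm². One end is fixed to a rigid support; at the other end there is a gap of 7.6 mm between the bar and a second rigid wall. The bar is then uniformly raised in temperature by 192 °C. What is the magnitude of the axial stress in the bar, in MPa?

σ ≈ 77.5 MPa (compressive)

Free thermal elongation = αΔT L = 26×10⁻⁶ × 192 × 2325 = 11.61 mm.
This exceeds the 7.6 mm gap, so the wall pushes back. The portion of expansion that must be recovered elastically is δ_free − gap = 11.61 − 7.6 = 4.006 mm.
So σ = E(δ_free − g)/L = 45×10³ × 4.006/2325 = 77.54 MPa.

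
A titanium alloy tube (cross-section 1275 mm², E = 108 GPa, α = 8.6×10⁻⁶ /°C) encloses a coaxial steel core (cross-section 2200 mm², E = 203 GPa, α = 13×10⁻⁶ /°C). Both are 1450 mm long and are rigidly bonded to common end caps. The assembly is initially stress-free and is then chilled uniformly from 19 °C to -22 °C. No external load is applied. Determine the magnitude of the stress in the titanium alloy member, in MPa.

The steel has the larger α, so on cooling it would change length more than the titanium alloy if both were free. The rigid plates force a common final length, so the steel is put into tension and the titanium alloy into compression, with equal and opposite forces P (no external load).
Equating the net (thermal + elastic) strains gives |α₁ − α₂|·ΔT = P·[1/(A₁E₁) + 1/(A₂E₂)].
|α₁ − α₂|·ΔT = 4.4×10⁻⁶ × 41 = 0.0001804.
1/(A₁E₁) + 1/(A₂E₂) = 1/(1275×108×10³) + 1/(2200×203×10³) = 9.501×10⁻⁹ N⁻¹.
P = 0.0001804 / 9.501×10⁻⁹ = 18990 N = 18.99 kN.
σ_{titanium alloy} = P/A₁ = 18990/1275 = 14.89 MPa, compressive.

σ ≈ 14.9 MPa (compressive)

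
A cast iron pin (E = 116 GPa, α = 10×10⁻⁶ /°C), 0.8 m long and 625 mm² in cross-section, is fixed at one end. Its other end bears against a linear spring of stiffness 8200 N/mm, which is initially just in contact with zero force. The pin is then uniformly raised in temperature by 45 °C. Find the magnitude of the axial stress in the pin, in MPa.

Free thermal expansion: δ_free = αΔT L = 10×10⁻⁶ × 45 × 800 = 0.36 mm.
With a force P in the spring, the elastic change of the pin is PL/(AE) and that of the spring is P/k; compatibility requires their sum to equal δ_free.
So P = δ_free / [L/(AE) + 1/k] = 0.36 / [ 800/(625×116×10³) + 1/(8200) ].
P = 0.36 / 0.000133 = 2707 N.
σ = P/A = 2707/625 = 4.331 MPa.

σ ≈ 4.33 MPa (compressive)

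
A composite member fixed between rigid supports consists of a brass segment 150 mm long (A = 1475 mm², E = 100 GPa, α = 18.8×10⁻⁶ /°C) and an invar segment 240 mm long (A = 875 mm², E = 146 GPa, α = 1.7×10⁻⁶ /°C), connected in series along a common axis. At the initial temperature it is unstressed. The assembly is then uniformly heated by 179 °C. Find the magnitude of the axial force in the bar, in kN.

P ≈ 200 kN (compressive)

Free thermal expansion of the whole bar: Σ αᵢΔT Lᵢ = 18.8×10⁻⁶×179×150 + 1.7×10⁻⁶×179×240 = 0.5778 mm.
The rigid supports impose zero overall length change; the single axial force P common to all segments must satisfy P Σ Lᵢ/(AᵢEᵢ) = δ_free.
Σ Lᵢ/(AᵢEᵢ) = 150/(1475×100×10³) + 240/(875×146×10³) = 2.896×10⁻⁶ mm/N.
So P = 0.5778 / 2.896×10⁻⁶ = 199.5 kN, compressive.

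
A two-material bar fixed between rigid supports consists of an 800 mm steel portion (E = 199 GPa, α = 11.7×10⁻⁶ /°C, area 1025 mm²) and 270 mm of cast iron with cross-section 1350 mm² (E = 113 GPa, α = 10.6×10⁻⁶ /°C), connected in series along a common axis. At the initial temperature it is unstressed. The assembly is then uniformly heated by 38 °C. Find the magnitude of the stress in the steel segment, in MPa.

If the supports were absent, the total length change would be Σ αᵢΔT Lᵢ = 11.7×10⁻⁶×38×800 + 10.6×10⁻⁶×38×270 = 0.4644 mm.
The walls prevent any net length change, so an axial force P (same in every segment) develops. Compatibility: P · Σ Lᵢ/(AᵢEᵢ) = δ_free.
Σ Lᵢ/(AᵢEᵢ) = 800/(1025×199×10³) + 270/(1350×113×10³) = 5.692×10⁻⁶ mm/N.
P = 0.4644 / 5.692×10⁻⁶ = 81600 N = 81.6 kN, compressive.
σ_{steel} = P / A = 81600 / 1025 = 79.6 MPa.

σ ≈ 79.6 MPa (compressive)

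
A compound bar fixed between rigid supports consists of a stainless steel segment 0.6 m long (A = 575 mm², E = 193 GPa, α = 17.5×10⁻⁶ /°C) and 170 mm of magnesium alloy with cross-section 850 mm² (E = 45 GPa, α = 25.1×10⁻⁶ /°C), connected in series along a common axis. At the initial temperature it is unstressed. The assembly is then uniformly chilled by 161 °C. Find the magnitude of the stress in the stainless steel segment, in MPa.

Free thermal contraction of the whole bar: Σ αᵢΔT Lᵢ = 17.5×10⁻⁶×161×600 + 25.1×10⁻⁶×161×170 = 2.377 mm.
The walls prevent any net length change, so an axial force P (same in every segment) develops. Compatibility: P · Σ Lᵢ/(AᵢEᵢ) = δ_free.
Σ Lᵢ/(AᵢEᵢ) = 600/(575×193×10³) + 170/(850×45×10³) = 9.851×10⁻⁶ mm/N.
So P = 2.377 / 9.851×10⁻⁶ = 241.3 kN, tensile.
σ_{stainless steel} = P / A = 241300 / 575 = 419.7 MPa.

σ ≈ 420 MPa (tensile)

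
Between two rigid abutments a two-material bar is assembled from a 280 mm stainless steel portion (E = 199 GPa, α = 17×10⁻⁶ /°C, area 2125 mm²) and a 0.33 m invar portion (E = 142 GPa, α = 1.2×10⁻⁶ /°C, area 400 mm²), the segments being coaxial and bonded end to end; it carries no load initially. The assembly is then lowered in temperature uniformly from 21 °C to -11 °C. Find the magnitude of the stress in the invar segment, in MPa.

Free thermal contraction of the whole bar: Σ αᵢΔT Lᵢ = 17×10⁻⁶×32×280 + 1.2×10⁻⁶×32×330 = 0.165 mm.
Since the ends are fixed, an axial force P builds up, equal in every segment, with P · Σ Lᵢ/(AᵢEᵢ) = δ_free.
The series flexibility is Σ Lᵢ/(AᵢEᵢ) = 280/(2125×199×10³) + 330/(400×142×10³) = 6.472×10⁻⁶ mm/N.
P = 0.165 / 6.472×10⁻⁶ = 25490 N = 25.49 kN, tensile.
σ_{invar} = P / A = 25490 / 400 = 63.73 MPa.

σ ≈ 63.7 MPa (tensile)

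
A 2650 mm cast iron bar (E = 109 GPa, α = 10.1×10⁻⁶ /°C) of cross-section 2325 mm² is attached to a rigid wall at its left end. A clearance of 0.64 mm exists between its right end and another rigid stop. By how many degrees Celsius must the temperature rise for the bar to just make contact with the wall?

Contact occurs when the free expansion equals the gap: αΔT L = 0.64 mm.
ΔT = 0.64 / (10.1×10⁻⁶ × 2650) = 23.91 °C.

ΔT ≈ 23.9 °C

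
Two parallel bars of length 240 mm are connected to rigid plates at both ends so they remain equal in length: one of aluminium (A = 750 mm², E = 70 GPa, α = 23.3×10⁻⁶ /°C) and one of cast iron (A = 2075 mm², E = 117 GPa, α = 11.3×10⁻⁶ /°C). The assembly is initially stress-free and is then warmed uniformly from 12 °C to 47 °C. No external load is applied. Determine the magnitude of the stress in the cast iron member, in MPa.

Both members must finish at the same length. With the larger α, the aluminium tends to over-expand; the plates restrain it, putting the aluminium in compression and the cast iron in tension. With no external load the two internal forces are equal and opposite, magnitude P.
Setting the final lengths equal and cancelling L: (α₁ − α₂)ΔT = P/(A₁E₁) + P/(A₂E₂).
|α₁ − α₂|·ΔT = 12×10⁻⁶ × 35 = 0.00042.
1/(A₁E₁) + 1/(A₂E₂) = 1/(750×70×10³) + 1/(2075×117×10³) = 2.317×10⁻⁸ N⁻¹.
So P = 0.00042 / 2.317×10⁻⁸ = 18.13 kN.
σ_{cast iron} = P/A₂ = 18130/2075 = 8.737 MPa, tensile.

σ ≈ 8.74 MPa (tensile)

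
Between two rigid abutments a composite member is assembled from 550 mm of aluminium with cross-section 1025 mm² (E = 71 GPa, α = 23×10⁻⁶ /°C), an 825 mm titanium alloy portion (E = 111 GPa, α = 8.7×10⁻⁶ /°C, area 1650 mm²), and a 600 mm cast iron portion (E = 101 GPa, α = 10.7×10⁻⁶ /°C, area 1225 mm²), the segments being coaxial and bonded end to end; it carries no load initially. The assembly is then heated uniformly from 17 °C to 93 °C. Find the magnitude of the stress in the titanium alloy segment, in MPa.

σ ≈ 71.5 MPa (compressive)

With the walls removed the bar would change length by δ_free = Σ αᵢΔT Lᵢ = 23×10⁻⁶×76×550 + 8.7×10⁻⁶×76×825 + 10.7×10⁻⁶×76×600 = 1.995 mm.
The walls prevent any net length change, so an axial force P (same in every segment) develops. Compatibility: P · Σ Lᵢ/(AᵢEᵢ) = δ_free.
The series flexibility is Σ Lᵢ/(AᵢEᵢ) = 550/(1025×71×10³) + 825/(1650×111×10³) + 600/(1225×101×10³) = 1.691×10⁻⁵ mm/N.
P = 1.995 / 1.691×10⁻⁵ = 118000 N = 118 kN, compressive.
σ_{titanium alloy} = P / A = 118000 / 1650 = 71.49 MPa.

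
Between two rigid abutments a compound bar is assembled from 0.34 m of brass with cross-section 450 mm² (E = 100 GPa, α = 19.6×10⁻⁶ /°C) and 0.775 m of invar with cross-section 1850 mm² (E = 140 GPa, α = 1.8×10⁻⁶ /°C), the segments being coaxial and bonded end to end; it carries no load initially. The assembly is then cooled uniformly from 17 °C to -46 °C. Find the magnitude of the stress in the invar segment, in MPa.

σ ≈ 26 MPa (tensile)

With the walls removed the bar would change length by δ_free = Σ αᵢΔT Lᵢ = 19.6×10⁻⁶×63×340 + 1.8×10⁻⁶×63×775 = 0.5077 mm.
The walls prevent any net length change, so an axial force P (same in every segment) develops. Compatibility: P · Σ Lᵢ/(AᵢEᵢ) = δ_free.
The series flexibility is Σ Lᵢ/(AᵢEᵢ) = 340/(450×100×10³) + 775/(1850×140×10³) = 1.055×10⁻⁵ mm/N.
Hence P = δ_free / Σ(L/AE) = 0.5077/1.055×10⁻⁵ = 48.13 kN (tensile).
σ_{invar} = P / A = 48130 / 1850 = 26.02 MPa.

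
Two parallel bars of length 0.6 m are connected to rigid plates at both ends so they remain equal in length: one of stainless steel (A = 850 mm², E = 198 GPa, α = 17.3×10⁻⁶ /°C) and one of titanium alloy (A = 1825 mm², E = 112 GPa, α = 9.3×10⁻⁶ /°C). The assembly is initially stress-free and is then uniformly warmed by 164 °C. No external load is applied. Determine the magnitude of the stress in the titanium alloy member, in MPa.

Both members must finish at the same length. With the larger α, the stainless steel tends to over-expand; the plates restrain it, putting the stainless steel in compression and the titanium alloy in tension. With no external load the two internal forces are equal and opposite, magnitude P.
Compatibility of the two members (thermal + elastic change equal): (α₁ − α₂)ΔT = P·[1/(A₁E₁) + 1/(A₂E₂)].
|α₁ − α₂|·ΔT = 8×10⁻⁶ × 164 = 0.001312.
1/(A₁E₁) + 1/(A₂E₂) = 1/(850×198×10³) + 1/(1825×112×10³) = 1.083×10⁻⁸ N⁻¹.
P = 0.001312 / 1.083×10⁻⁸ = 121100 N = 121.1 kN.
σ_{titanium alloy} = P/A₂ = 121100/1825 = 66.36 MPa, tensile.

σ ≈ 66.4 MPa (tensile)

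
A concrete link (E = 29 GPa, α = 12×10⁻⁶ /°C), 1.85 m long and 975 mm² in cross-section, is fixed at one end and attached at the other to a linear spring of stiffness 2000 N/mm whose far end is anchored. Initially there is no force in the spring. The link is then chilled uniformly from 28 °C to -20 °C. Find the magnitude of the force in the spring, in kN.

If the spring were absent the link would shorten by αΔT L = 12×10⁻⁶ × 48 × 1850 = 1.066 mm.
With a force P in the spring, the elastic change of the link is PL/(AE) and that of the spring is P/k; compatibility requires their sum to equal δ_free.
P [ L/(AE) + 1/k ] = δ_free → P [ 1850/(975×29×10³) + 1/(2000) ] = 1.066.
P = 1.066 / 0.0005654 = 1885 N.

P ≈ 1.88 kN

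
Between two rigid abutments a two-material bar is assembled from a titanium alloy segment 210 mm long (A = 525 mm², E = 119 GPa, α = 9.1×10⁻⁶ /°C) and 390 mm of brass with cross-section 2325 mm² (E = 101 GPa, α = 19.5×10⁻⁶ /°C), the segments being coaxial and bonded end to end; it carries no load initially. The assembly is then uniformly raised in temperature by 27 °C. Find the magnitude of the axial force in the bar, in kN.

If the supports were absent, the total length change would be Σ αᵢΔT Lᵢ = 9.1×10⁻⁶×27×210 + 19.5×10⁻⁶×27×390 = 0.2569 mm.
The walls prevent any net length change, so an axial force P (same in every segment) develops. Compatibility: P · Σ Lᵢ/(AᵢEᵢ) = δ_free.
The series flexibility is Σ Lᵢ/(AᵢEᵢ) = 210/(525×119×10³) + 390/(2325×101×10³) = 5.022×10⁻⁶ mm/N.
P = 0.2569 / 5.022×10⁻⁶ = 51160 N = 51.16 kN, compressive.

P ≈ 51.2 kN (compressive)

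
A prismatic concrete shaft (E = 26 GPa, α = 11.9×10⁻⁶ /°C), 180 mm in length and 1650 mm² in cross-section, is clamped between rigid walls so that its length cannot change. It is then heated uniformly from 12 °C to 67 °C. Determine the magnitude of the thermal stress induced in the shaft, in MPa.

σ ≈ 17 MPa (compressive)

Because both ends are immovable the net strain is zero, and the suppressed thermal strain is αΔT = 11.9×10⁻⁶ × 55 = 654.5×10⁻⁶.
Hence σ = E·αΔT = 26×10³ × 654.5×10⁻⁶ = 17.02 MPa, compressive.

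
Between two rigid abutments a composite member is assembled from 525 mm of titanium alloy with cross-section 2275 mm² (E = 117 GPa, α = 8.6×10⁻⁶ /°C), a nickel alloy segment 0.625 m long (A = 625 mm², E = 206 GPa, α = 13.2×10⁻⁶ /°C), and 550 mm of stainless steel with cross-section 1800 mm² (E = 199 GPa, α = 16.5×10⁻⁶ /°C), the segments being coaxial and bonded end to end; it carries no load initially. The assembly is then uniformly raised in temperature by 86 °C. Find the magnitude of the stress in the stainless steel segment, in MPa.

σ ≈ 125 MPa (compressive)

If the supports were absent, the total length change would be Σ αᵢΔT Lᵢ = 8.6×10⁻⁶×86×525 + 13.2×10⁻⁶×86×625 + 16.5×10⁻⁶×86×550 = 1.878 mm.
Since the ends are fixed, an axial force P builds up, equal in every segment, with P · Σ Lᵢ/(AᵢEᵢ) = δ_free.
Σ Lᵢ/(AᵢEᵢ) = 525/(2275×117×10³) + 625/(625×206×10³) + 550/(1800×199×10³) = 8.362×10⁻⁶ mm/N.
Hence P = δ_free / Σ(L/AE) = 1.878/8.362×10⁻⁶ = 224.6 kN (compressive).
σ_{stainless steel} = P / A = 224600 / 1800 = 124.8 MPa.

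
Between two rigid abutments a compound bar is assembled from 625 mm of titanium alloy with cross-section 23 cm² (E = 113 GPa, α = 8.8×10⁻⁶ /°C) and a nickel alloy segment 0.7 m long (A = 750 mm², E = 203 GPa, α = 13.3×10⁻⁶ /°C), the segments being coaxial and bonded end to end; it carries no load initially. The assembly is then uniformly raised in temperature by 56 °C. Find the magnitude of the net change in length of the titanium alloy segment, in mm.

|ΔL| ≈ 0.0232 mm

With the walls removed the bar would change length by δ_free = Σ αᵢΔT Lᵢ = 8.8×10⁻⁶×56×625 + 13.3×10⁻⁶×56×700 = 0.8294 mm.
The walls prevent any net length change, so an axial force P (same in every segment) develops. Compatibility: P · Σ Lᵢ/(AᵢEᵢ) = δ_free.
Σ Lᵢ/(AᵢEᵢ) = 625/(2300×113×10³) + 700/(750×203×10³) = 7.002×10⁻⁶ mm/N.
Hence P = δ_free / Σ(L/AE) = 0.8294/7.002×10⁻⁶ = 118.4 kN (compressive).
For the titanium alloy segment, free thermal change = 8.8×10⁻⁶×56×625 = 0.308 mm and elastic change from P = 118400×625/(2300×113×10³) = 0.2848 mm; these oppose, so the net change is 0.0232 mm (segment lengthens).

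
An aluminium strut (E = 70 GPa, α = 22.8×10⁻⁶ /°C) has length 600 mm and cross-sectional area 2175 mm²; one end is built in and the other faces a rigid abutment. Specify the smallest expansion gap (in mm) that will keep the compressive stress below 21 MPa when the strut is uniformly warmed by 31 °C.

g ≈ 0.244 mm

With no wall the strut would lengthen by αΔT L = 22.8×10⁻⁶ × 31 × 600 = 0.4241 mm.
At the allowable stress the elastic shortening the wall may impose is σL/E = 21 × 600 / (70×10³) = 0.18 mm.
The gap must absorb the remainder: g_min = 0.4241 − 0.18 = 0.2441 mm.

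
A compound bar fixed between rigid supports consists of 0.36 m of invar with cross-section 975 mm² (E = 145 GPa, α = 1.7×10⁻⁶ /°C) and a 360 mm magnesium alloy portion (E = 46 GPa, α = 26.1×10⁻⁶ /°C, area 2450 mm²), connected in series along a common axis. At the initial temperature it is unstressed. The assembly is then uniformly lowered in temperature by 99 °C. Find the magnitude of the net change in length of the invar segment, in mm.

Free thermal contraction of the whole bar: Σ αᵢΔT Lᵢ = 1.7×10⁻⁶×99×360 + 26.1×10⁻⁶×99×360 = 0.9908 mm.
The rigid supports impose zero overall length change; the single axial force P common to all segments must satisfy P Σ Lᵢ/(AᵢEᵢ) = δ_free.
Σ Lᵢ/(AᵢEᵢ) = 360/(975×145×10³) + 360/(2450×46×10³) = 5.741×10⁻⁶ mm/N.
So P = 0.9908 / 5.741×10⁻⁶ = 172.6 kN, tensile.
For the invar segment, free thermal change = 1.7×10⁻⁶×99×360 = 0.06059 mm and elastic change from P = 172600×360/(975×145×10³) = 0.4395 mm; these oppose, so the net change is 0.379 mm (segment lengthens).

|ΔL| ≈ 0.379 mm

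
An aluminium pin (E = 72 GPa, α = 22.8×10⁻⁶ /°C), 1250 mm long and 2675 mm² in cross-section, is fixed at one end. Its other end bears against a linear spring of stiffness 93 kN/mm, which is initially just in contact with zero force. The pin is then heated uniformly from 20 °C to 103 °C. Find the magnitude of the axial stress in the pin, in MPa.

Free thermal expansion: δ_free = αΔT L = 22.8×10⁻⁶ × 83 × 1250 = 2.365 mm.
With a force P in the spring, the elastic change of the pin is PL/(AE) and that of the spring is P/k; compatibility requires their sum to equal δ_free.
P [ L/(AE) + 1/k ] = δ_free → P [ 1250/(2675×72×10³) + 1/(93×10³) ] = 2.365.
P = 2.365 / 1.724×10⁻⁵ = 137200 N.
σ = P/A = 137200/2675 = 51.29 MPa.

σ ≈ 51.3 MPa (compressive)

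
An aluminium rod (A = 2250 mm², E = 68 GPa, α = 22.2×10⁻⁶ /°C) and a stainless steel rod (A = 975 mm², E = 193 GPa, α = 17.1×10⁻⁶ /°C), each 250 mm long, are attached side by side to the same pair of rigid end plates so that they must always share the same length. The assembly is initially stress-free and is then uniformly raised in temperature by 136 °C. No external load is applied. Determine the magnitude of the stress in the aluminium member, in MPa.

Equilibrium of a rigid end plate with no external load gives equal and opposite internal forces ±P in the two members. Since α_{aluminium} > α_{stainless steel}, heating drives the aluminium into compression and the stainless steel into tension.
Setting the final lengths equal and cancelling L: (α₁ − α₂)ΔT = P/(A₁E₁) + P/(A₂E₂).
|α₁ − α₂|·ΔT = 5.1×10⁻⁶ × 136 = 0.0006936.
1/(A₁E₁) + 1/(A₂E₂) = 1/(2250×68×10³) + 1/(975×193×10³) = 1.185×10⁻⁸ N⁻¹.
So P = 0.0006936 / 1.185×10⁻⁸ = 58.53 kN.
σ_{aluminium} = P/A₁ = 58530/2250 = 26.01 MPa, compressive.

σ ≈ 26 MPa (compressive)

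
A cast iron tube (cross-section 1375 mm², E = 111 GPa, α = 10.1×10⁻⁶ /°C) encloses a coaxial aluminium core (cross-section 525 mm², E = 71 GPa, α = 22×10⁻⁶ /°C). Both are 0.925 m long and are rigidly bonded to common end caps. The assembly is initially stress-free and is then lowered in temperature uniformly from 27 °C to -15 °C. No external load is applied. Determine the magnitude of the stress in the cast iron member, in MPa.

σ ≈ 10.9 MPa (compressive)

Equilibrium of a rigid end plate with no external load gives equal and opposite internal forces ±P in the two members. Since α_{aluminium} > α_{cast iron}, cooling drives the aluminium into tension and the cast iron into compression.
Equating the net (thermal + elastic) strains gives |α₁ − α₂|·ΔT = P·[1/(A₁E₁) + 1/(A₂E₂)].
|α₁ − α₂|·ΔT = 11.9×10⁻⁶ × 42 = 0.0004998.
1/(A₁E₁) + 1/(A₂E₂) = 1/(1375×111×10³) + 1/(525×71×10³) = 3.338×10⁻⁸ N⁻¹.
P = 0.0004998 / 3.338×10⁻⁸ = 14970 N = 14.97 kN.
σ_{cast iron} = P/A₁ = 14970/1375 = 10.89 MPa, compressive.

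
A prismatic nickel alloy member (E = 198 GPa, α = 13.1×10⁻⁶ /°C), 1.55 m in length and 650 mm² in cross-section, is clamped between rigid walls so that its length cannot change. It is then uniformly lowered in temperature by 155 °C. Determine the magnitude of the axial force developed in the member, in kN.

With zero net strain, σ = E·αΔT = 198 GPa × 13.1×10⁻⁶ × 155 = 402 MPa.
Axial force P = σA = 402 × 650 = 261300 N = 261.3 kN, tensile.

P ≈ 261 kN (tensile)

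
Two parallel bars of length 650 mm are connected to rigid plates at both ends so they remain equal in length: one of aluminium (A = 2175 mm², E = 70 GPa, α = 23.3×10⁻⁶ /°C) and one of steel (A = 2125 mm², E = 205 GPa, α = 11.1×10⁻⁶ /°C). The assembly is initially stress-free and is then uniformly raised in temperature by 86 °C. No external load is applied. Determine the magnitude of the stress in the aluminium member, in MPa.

σ ≈ 54.4 MPa (compressive)

Equilibrium of a rigid end plate with no external load gives equal and opposite internal forces ±P in the two members. Since α_{aluminium} > α_{steel}, heating drives the aluminium into compression and the steel into tension.
Equating the net (thermal + elastic) strains gives |α₁ − α₂|·ΔT = P·[1/(A₁E₁) + 1/(A₂E₂)].
|α₁ − α₂|·ΔT = 12.2×10⁻⁶ × 86 = 0.001049.
1/(A₁E₁) + 1/(A₂E₂) = 1/(2175×70×10³) + 1/(2125×205×10³) = 8.864×10⁻⁹ N⁻¹.
P = 0.001049 / 8.864×10⁻⁹ = 118400 N = 118.4 kN.
σ_{aluminium} = P/A₁ = 118400/2175 = 54.42 MPa, compressive.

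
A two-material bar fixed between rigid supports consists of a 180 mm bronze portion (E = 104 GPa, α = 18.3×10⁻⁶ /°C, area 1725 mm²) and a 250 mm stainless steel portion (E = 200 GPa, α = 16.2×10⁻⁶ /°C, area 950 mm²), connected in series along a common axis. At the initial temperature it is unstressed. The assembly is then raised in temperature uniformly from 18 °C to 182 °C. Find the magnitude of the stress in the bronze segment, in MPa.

If the supports were absent, the total length change would be Σ αᵢΔT Lᵢ = 18.3×10⁻⁶×164×180 + 16.2×10⁻⁶×164×250 = 1.204 mm.
The walls prevent any net length change, so an axial force P (same in every segment) develops. Compatibility: P · Σ Lᵢ/(AᵢEᵢ) = δ_free.
Σ Lᵢ/(AᵢEᵢ) = 180/(1725×104×10³) + 250/(950×200×10³) = 2.319×10⁻⁶ mm/N.
Hence P = δ_free / Σ(L/AE) = 1.204/2.319×10⁻⁶ = 519.3 kN (compressive).
σ_{bronze} = P / A = 519300 / 1725 = 301.1 MPa.

σ ≈ 301 MPa (compressive)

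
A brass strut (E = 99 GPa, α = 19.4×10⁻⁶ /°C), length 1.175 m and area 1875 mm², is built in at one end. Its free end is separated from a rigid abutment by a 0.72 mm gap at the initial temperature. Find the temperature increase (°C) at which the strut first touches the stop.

Contact occurs when the free expansion equals the gap: αΔT L = 0.72 mm.
So ΔT = g/(αL) = 0.72/(19.4×10⁻⁶ × 1175) = 31.59 °C.

ΔT ≈ 31.6 °C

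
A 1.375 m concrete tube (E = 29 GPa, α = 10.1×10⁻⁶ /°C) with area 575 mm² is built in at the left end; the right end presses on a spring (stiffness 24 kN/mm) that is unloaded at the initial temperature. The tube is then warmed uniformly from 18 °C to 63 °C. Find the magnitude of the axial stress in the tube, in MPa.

If the spring were absent the tube would lengthen by αΔT L = 10.1×10⁻⁶ × 45 × 1375 = 0.6249 mm.
With a force P in the spring, the elastic change of the tube is PL/(AE) and that of the spring is P/k; compatibility requires their sum to equal δ_free.
So P = δ_free / [L/(AE) + 1/k] = 0.6249 / [ 1375/(575×29×10³) + 1/(24×10³) ].
P = 0.6249 / 0.0001241 = 5035 N.
σ = P/A = 5035/575 = 8.756 MPa.

σ ≈ 8.76 MPa (compressive)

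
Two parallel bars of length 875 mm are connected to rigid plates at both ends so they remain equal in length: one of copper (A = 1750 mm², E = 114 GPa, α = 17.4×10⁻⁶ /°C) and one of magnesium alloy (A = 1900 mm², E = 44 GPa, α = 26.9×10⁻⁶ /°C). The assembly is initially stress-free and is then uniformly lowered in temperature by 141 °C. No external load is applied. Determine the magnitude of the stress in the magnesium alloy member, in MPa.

Both members must finish at the same length. With the larger α, the magnesium alloy tends to over-contract; the plates restrain it, putting the magnesium alloy in tension and the copper in compression. With no external load the two internal forces are equal and opposite, magnitude P.
Setting the final lengths equal and cancelling L: (α₁ − α₂)ΔT = P/(A₁E₁) + P/(A₂E₂).
|α₁ − α₂|·ΔT = 9.5×10⁻⁶ × 141 = 0.001339.
1/(A₁E₁) + 1/(A₂E₂) = 1/(1750×114×10³) + 1/(1900×44×10³) = 1.697×10⁻⁸ N⁻¹.
P = 0.001339 / 1.697×10⁻⁸ = 78910 N = 78.91 kN.
σ_{magnesium alloy} = P/A₂ = 78910/1900 = 41.53 MPa, tensile.

σ ≈ 41.5 MPa (tensile)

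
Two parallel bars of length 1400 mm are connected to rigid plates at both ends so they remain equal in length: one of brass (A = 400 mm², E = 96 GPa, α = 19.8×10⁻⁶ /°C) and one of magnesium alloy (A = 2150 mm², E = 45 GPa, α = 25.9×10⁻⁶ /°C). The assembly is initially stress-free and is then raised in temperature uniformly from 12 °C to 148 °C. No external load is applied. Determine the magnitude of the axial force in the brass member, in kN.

P ≈ 22.8 kN (tensile in the brass)

Equilibrium of a rigid end plate with no external load gives equal and opposite internal forces ±P in the two members. Since α_{magnesium alloy} > α_{brass}, heating drives the magnesium alloy into compression and the brass into tension.
Compatibility of the two members (thermal + elastic change equal): (α₁ − α₂)ΔT = P·[1/(A₁E₁) + 1/(A₂E₂)].
|α₁ − α₂|·ΔT = 6.1×10⁻⁶ × 136 = 0.0008296.
1/(A₁E₁) + 1/(A₂E₂) = 1/(400×96×10³) + 1/(2150×45×10³) = 3.638×10⁻⁸ N⁻¹.
P = 0.0008296 / 3.638×10⁻⁸ = 22810 N = 22.81 kN.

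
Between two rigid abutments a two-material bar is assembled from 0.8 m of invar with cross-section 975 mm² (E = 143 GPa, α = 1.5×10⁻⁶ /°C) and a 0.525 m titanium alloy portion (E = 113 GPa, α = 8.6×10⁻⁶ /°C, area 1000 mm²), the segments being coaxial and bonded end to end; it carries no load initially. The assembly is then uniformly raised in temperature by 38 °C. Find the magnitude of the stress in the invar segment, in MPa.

σ ≈ 21.5 MPa (compressive)

If the supports were absent, the total length change would be Σ αᵢΔT Lᵢ = 1.5×10⁻⁶×38×800 + 8.6×10⁻⁶×38×525 = 0.2172 mm.
Since the ends are fixed, an axial force P builds up, equal in every segment, with P · Σ Lᵢ/(AᵢEᵢ) = δ_free.
Σ Lᵢ/(AᵢEᵢ) = 800/(975×143×10³) + 525/(1000×113×10³) = 1.038×10⁻⁵ mm/N.
P = 0.2172 / 1.038×10⁻⁵ = 20910 N = 20.91 kN, compressive.
σ_{invar} = P / A = 20910 / 975 = 21.45 MPa.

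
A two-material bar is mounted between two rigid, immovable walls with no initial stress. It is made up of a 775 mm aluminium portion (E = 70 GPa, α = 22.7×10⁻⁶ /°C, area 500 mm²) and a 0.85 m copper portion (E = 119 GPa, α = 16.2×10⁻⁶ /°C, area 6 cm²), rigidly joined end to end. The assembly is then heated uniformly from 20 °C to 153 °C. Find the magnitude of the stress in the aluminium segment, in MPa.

σ ≈ 245 MPa (compressive)

If the supports were absent, the total length change would be Σ αᵢΔT Lᵢ = 22.7×10⁻⁶×133×775 + 16.2×10⁻⁶×133×850 = 4.171 mm.
Since the ends are fixed, an axial force P builds up, equal in every segment, with P · Σ Lᵢ/(AᵢEᵢ) = δ_free.
The series flexibility is Σ Lᵢ/(AᵢEᵢ) = 775/(500×70×10³) + 850/(600×119×10³) = 3.405×10⁻⁵ mm/N.
Hence P = δ_free / Σ(L/AE) = 4.171/3.405×10⁻⁵ = 122.5 kN (compressive).
σ_{aluminium} = P / A = 122500 / 500 = 245 MPa.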